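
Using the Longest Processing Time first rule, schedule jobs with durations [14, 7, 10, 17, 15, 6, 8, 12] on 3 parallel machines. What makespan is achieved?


Sort jobs in decreasing order (LPT): [17, 15, 14, 12, 10, 8, 7, 6]
Assign each job to the least loaded machine:
  Machine 1: jobs [17, 8, 7], load = 32
  Machine 2: jobs [15, 10, 6], load = 31
  Machine 3: jobs [14, 12], load = 26
Makespan = max load = 32

32


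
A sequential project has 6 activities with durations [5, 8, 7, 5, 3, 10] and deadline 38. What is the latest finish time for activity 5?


LF(activity 5) = deadline - sum of successor durations
Successors: activities 6 through 6 with durations [10]
Sum of successor durations = 10
LF = 38 - 10 = 28

28


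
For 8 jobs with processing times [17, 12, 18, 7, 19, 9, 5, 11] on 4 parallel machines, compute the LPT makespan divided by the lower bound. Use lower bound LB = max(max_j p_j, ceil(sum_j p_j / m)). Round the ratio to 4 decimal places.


LPT order: [19, 18, 17, 12, 11, 9, 7, 5]
Machine loads after assignment: [24, 25, 26, 23]
LPT makespan = 26
Lower bound = max(max_job, ceil(total/4)) = max(19, 25) = 25
Ratio = 26 / 25 = 1.04

1.04


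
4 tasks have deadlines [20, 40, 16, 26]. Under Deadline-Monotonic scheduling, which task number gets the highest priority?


Sort tasks by relative deadline (ascending):
  Task 3: deadline = 16
  Task 1: deadline = 20
  Task 4: deadline = 26
  Task 2: deadline = 40
Priority order (highest first): [3, 1, 4, 2]
Highest priority task = 3

3


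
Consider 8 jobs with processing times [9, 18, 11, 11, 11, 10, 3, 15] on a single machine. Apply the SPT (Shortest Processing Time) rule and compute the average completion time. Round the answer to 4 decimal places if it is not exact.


Sort jobs by processing time (SPT order): [3, 9, 10, 11, 11, 11, 15, 18]
Compute completion times sequentially:
  Job 1: processing = 3, completes at 3
  Job 2: processing = 9, completes at 12
  Job 3: processing = 10, completes at 22
  Job 4: processing = 11, completes at 33
  Job 5: processing = 11, completes at 44
  Job 6: processing = 11, completes at 55
  Job 7: processing = 15, completes at 70
  Job 8: processing = 18, completes at 88
Sum of completion times = 327
Average completion time = 327/8 = 40.875

40.875


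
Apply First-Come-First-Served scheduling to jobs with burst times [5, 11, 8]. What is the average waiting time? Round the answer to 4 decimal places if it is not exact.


FCFS order (as given): [5, 11, 8]
Waiting times:
  Job 1: wait = 0
  Job 2: wait = 5
  Job 3: wait = 16
Sum of waiting times = 21
Average waiting time = 21/3 = 7.0

7.0


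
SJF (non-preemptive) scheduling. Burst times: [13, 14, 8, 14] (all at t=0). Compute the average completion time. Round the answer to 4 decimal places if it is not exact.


SJF order (ascending): [8, 13, 14, 14]
Completion times:
  Job 1: burst=8, C=8
  Job 2: burst=13, C=21
  Job 3: burst=14, C=35
  Job 4: burst=14, C=49
Average completion = 113/4 = 28.25

28.25


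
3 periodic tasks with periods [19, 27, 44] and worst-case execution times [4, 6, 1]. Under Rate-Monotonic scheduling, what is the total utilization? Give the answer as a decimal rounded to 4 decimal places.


Compute individual utilizations (exact fractions):
  Task 1: C/T = 4/19 (approx. 0.2105)
  Task 2: C/T = 6/27 = 2/9 (approx. 0.2222)
  Task 3: C/T = 1/44 (approx. 0.0227)
Total utilization U = 4/19 + 2/9 + 1/44 = 3427/7524
Rounded to 4 decimal places: U = 0.4555
RM (Liu & Layland) bound for 3 tasks = 0.779763; compare with U = 3427/7524 (approx. 0.455476)
U <= bound, so schedulable by RM sufficient condition.

0.4555


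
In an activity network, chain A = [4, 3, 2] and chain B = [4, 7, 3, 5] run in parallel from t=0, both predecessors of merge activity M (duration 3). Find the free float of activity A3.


ES(A3) = sum of predecessors on chain A = 7
EF(A3) = ES + duration = 7 + 2 = 9
Successor of A3 is M. ES(M) = max(sum(A), sum(B)) = max(9, 19) = 19
Free float = ES(successor) - EF(current) = 19 - 9 = 10

10


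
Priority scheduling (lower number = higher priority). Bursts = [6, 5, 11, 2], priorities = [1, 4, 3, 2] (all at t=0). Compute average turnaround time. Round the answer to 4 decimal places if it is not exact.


Sort by priority (ascending = highest first):
Order: [(1, 6), (2, 2), (3, 11), (4, 5)]
Completion times:
  Priority 1, burst=6, C=6
  Priority 2, burst=2, C=8
  Priority 3, burst=11, C=19
  Priority 4, burst=5, C=24
Average turnaround = 57/4 = 14.25

14.25


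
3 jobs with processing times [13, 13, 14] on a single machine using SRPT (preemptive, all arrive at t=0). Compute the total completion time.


Since all jobs arrive at t=0, SRPT equals SPT ordering.
SPT order: [13, 13, 14]
Completion times:
  Job 1: p=13, C=13
  Job 2: p=13, C=26
  Job 3: p=14, C=40
Total completion time = 13 + 26 + 40 = 79

79


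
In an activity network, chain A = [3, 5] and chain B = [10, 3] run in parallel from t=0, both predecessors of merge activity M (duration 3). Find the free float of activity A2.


ES(A2) = sum of predecessors on chain A = 3
EF(A2) = ES + duration = 3 + 5 = 8
Successor of A2 is M. ES(M) = max(sum(A), sum(B)) = max(8, 13) = 13
Free float = ES(successor) - EF(current) = 13 - 8 = 5

5


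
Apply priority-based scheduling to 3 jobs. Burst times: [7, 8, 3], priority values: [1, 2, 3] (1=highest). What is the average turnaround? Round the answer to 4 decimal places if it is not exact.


Sort by priority (ascending = highest first):
Order: [(1, 7), (2, 8), (3, 3)]
Completion times:
  Priority 1, burst=7, C=7
  Priority 2, burst=8, C=15
  Priority 3, burst=3, C=18
Average turnaround = 40/3 = 13.3333

13.3333


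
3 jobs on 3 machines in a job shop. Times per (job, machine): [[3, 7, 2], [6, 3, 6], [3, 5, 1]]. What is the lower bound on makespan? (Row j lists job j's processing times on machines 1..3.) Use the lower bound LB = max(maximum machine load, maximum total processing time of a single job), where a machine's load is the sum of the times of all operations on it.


Machine loads:
  Machine 1: 3 + 6 + 3 = 12
  Machine 2: 7 + 3 + 5 = 15
  Machine 3: 2 + 6 + 1 = 9
Max machine load = 15
Job totals:
  Job 1: 12
  Job 2: 15
  Job 3: 9
Max job total = 15
Lower bound = max(15, 15) = 15

15


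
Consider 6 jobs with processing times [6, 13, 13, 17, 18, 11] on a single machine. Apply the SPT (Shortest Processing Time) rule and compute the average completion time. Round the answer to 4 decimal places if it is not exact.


Sort jobs by processing time (SPT order): [6, 11, 13, 13, 17, 18]
Compute completion times sequentially:
  Job 1: processing = 6, completes at 6
  Job 2: processing = 11, completes at 17
  Job 3: processing = 13, completes at 30
  Job 4: processing = 13, completes at 43
  Job 5: processing = 17, completes at 60
  Job 6: processing = 18, completes at 78
Sum of completion times = 234
Average completion time = 234/6 = 39.0

39.0


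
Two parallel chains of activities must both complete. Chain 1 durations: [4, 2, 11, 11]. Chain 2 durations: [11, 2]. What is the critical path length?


Path A total = 4 + 2 + 11 + 11 = 28
Path B total = 11 + 2 = 13
Critical path = longest path = max(28, 13) = 28

28


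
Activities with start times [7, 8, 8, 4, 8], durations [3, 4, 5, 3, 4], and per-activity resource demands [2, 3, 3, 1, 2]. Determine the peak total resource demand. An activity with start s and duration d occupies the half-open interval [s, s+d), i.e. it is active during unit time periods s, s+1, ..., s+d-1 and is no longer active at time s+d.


Each activity i is active on [start_i, start_i + duration_i).
Compute total resource usage per time slot:
  t=0: active resources = [], total = 0
  t=1: active resources = [], total = 0
  t=2: active resources = [], total = 0
  t=3: active resources = [], total = 0
  t=4: active resources = [1], total = 1
  t=5: active resources = [1], total = 1
  t=6: active resources = [1], total = 1
  t=7: active resources = [2], total = 2
  t=8: active resources = [2, 3, 3, 2], total = 10
  t=9: active resources = [2, 3, 3, 2], total = 10
  t=10: active resources = [3, 3, 2], total = 8
  t=11: active resources = [3, 3, 2], total = 8
  t=12: active resources = [3], total = 3
Peak resource demand = 10

10


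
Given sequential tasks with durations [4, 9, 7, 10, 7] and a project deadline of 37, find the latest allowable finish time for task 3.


LF(activity 3) = deadline - sum of successor durations
Successors: activities 4 through 5 with durations [10, 7]
Sum of successor durations = 17
LF = 37 - 17 = 20

20


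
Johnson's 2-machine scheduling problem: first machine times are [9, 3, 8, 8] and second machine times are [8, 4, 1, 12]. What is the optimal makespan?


Apply Johnson's rule:
  Group 1 (a <= b): [(2, 3, 4), (4, 8, 12)]
  Group 2 (a > b): [(1, 9, 8), (3, 8, 1)]
Optimal job order: [2, 4, 1, 3]
Schedule:
  Job 2: M1 done at 3, M2 done at 7
  Job 4: M1 done at 11, M2 done at 23
  Job 1: M1 done at 20, M2 done at 31
  Job 3: M1 done at 28, M2 done at 32
Makespan = 32

32


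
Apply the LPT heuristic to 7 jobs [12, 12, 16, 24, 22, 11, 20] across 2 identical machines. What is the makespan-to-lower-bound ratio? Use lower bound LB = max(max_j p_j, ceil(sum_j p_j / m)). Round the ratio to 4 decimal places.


LPT order: [24, 22, 20, 16, 12, 12, 11]
Machine loads after assignment: [63, 54]
LPT makespan = 63
Lower bound = max(max_job, ceil(total/2)) = max(24, 59) = 59
Ratio = 63 / 59 = 1.0678

1.0678


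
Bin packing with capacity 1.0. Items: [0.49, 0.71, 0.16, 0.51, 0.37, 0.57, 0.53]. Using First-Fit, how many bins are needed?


Place items sequentially using First-Fit:
  Item 0.49 -> new Bin 1
  Item 0.71 -> new Bin 2
  Item 0.16 -> Bin 1 (now 0.65)
  Item 0.51 -> new Bin 3
  Item 0.37 -> Bin 3 (now 0.88)
  Item 0.57 -> new Bin 4
  Item 0.53 -> new Bin 5
Total bins used = 5

5


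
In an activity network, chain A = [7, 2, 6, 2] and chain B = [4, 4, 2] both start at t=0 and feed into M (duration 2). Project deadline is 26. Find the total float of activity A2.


Forward pass: ES(A2) = sum of predecessors on chain A = 7
EF = ES + duration = 7 + 2 = 9
Backward pass: LF(M) = deadline = 26; LS(M) = 26 - 2 = 24
LF(A2) = LS(M) - sum(successors on chain A) = 24 - 8 = 16
LS = LF - duration = 16 - 2 = 14
Total float = LS - ES = 14 - 7 = 7

7


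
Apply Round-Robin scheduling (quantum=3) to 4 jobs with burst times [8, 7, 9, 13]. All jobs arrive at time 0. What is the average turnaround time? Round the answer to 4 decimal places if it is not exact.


Time quantum = 3
Execution trace:
  J1 runs 3 units, time = 3
  J2 runs 3 units, time = 6
  J3 runs 3 units, time = 9
  J4 runs 3 units, time = 12
  J1 runs 3 units, time = 15
  J2 runs 3 units, time = 18
  J3 runs 3 units, time = 21
  J4 runs 3 units, time = 24
  J1 runs 2 units, time = 26
  J2 runs 1 units, time = 27
  J3 runs 3 units, time = 30
  J4 runs 3 units, time = 33
  J4 runs 3 units, time = 36
  J4 runs 1 units, time = 37
Finish times: [26, 27, 30, 37]
Average turnaround = 120/4 = 30.0

30.0


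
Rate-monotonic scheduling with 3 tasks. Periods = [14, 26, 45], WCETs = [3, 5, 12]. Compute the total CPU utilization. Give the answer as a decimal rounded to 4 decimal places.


Compute individual utilizations (exact fractions):
  Task 1: C/T = 3/14 (approx. 0.2143)
  Task 2: C/T = 5/26 (approx. 0.1923)
  Task 3: C/T = 12/45 = 4/15 (approx. 0.2667)
Total utilization U = 3/14 + 5/26 + 4/15 = 919/1365
Rounded to 4 decimal places: U = 0.6733
RM (Liu & Layland) bound for 3 tasks = 0.779763; compare with U = 919/1365 (approx. 0.673260)
U <= bound, so schedulable by RM sufficient condition.

0.6733


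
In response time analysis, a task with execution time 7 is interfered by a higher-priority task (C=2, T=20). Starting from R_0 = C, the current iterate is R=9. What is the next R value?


R_next = C + ceil(R_prev / T_hp) * C_hp
ceil(9 / 20) = ceil(0.45) = 1
Interference = 1 * 2 = 2
R_next = 7 + 2 = 9
R_next = R_prev, so the iteration has converged (response time = 9).

9


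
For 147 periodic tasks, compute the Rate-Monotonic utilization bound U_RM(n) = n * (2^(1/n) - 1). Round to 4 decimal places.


Compute 2^(1/147) = 1.0047264214
Subtract 1: 1.0047264214 - 1 = 0.0047264214
Multiply by n: 147 * 0.0047264214 = 0.6947839458
Round to 4 dp: 0.6948

0.6948


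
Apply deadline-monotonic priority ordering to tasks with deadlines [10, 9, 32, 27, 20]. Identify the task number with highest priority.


Sort tasks by relative deadline (ascending):
  Task 2: deadline = 9
  Task 1: deadline = 10
  Task 5: deadline = 20
  Task 4: deadline = 27
  Task 3: deadline = 32
Priority order (highest first): [2, 1, 5, 4, 3]
Highest priority task = 2

2


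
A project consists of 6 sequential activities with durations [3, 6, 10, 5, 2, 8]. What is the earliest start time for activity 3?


Activity 3 starts after activities 1 through 2 complete.
Predecessor durations: [3, 6]
ES = 3 + 6 = 9

9


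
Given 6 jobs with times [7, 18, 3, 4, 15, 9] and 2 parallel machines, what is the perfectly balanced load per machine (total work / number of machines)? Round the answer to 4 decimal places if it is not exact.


Total processing time = 7 + 18 + 3 + 4 + 15 + 9 = 56
Number of machines = 2
Ideal balanced load = 56 / 2 = 28.0

28.0


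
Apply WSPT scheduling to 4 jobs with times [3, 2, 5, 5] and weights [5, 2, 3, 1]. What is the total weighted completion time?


Compute p/w ratios and sort ascending (WSPT): [(3, 5), (2, 2), (5, 3), (5, 1)]
Compute weighted completion times:
  Job (p=3,w=5): C=3, w*C=5*3=15
  Job (p=2,w=2): C=5, w*C=2*5=10
  Job (p=5,w=3): C=10, w*C=3*10=30
  Job (p=5,w=1): C=15, w*C=1*15=15
Total weighted completion time = 70

70


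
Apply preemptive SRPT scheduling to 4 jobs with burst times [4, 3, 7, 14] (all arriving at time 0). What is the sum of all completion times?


Since all jobs arrive at t=0, SRPT equals SPT ordering.
SPT order: [3, 4, 7, 14]
Completion times:
  Job 1: p=3, C=3
  Job 2: p=4, C=7
  Job 3: p=7, C=14
  Job 4: p=14, C=28
Total completion time = 3 + 7 + 14 + 28 = 52

52


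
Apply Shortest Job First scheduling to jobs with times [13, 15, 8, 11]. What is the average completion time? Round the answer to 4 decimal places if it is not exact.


SJF order (ascending): [8, 11, 13, 15]
Completion times:
  Job 1: burst=8, C=8
  Job 2: burst=11, C=19
  Job 3: burst=13, C=32
  Job 4: burst=15, C=47
Average completion = 106/4 = 26.5

26.5


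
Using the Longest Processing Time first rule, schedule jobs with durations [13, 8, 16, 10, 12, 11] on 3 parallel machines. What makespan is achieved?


Sort jobs in decreasing order (LPT): [16, 13, 12, 11, 10, 8]
Assign each job to the least loaded machine:
  Machine 1: jobs [16, 8], load = 24
  Machine 2: jobs [13, 10], load = 23
  Machine 3: jobs [12, 11], load = 23
Makespan = max load = 24

24


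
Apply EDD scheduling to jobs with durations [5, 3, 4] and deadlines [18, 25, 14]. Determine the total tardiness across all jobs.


Sort by due date (EDD order): [(4, 14), (5, 18), (3, 25)]
Compute completion times and tardiness:
  Job 1: p=4, d=14, C=4, tardiness=max(0,4-14)=0
  Job 2: p=5, d=18, C=9, tardiness=max(0,9-18)=0
  Job 3: p=3, d=25, C=12, tardiness=max(0,12-25)=0
Total tardiness = 0

0


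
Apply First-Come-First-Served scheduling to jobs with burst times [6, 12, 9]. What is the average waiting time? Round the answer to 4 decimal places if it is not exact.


FCFS order (as given): [6, 12, 9]
Waiting times:
  Job 1: wait = 0
  Job 2: wait = 6
  Job 3: wait = 18
Sum of waiting times = 24
Average waiting time = 24/3 = 8.0

8.0


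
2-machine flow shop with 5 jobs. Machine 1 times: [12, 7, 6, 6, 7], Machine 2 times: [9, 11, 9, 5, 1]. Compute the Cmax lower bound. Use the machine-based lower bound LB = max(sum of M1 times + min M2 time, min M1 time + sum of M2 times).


LB1 = sum(M1 times) + min(M2 times) = 38 + 1 = 39
LB2 = min(M1 times) + sum(M2 times) = 6 + 35 = 41
Lower bound = max(LB1, LB2) = max(39, 41) = 41

41


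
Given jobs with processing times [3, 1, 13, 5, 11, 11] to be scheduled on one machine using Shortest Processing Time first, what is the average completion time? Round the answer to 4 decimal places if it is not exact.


Sort jobs by processing time (SPT order): [1, 3, 5, 11, 11, 13]
Compute completion times sequentially:
  Job 1: processing = 1, completes at 1
  Job 2: processing = 3, completes at 4
  Job 3: processing = 5, completes at 9
  Job 4: processing = 11, completes at 20
  Job 5: processing = 11, completes at 31
  Job 6: processing = 13, completes at 44
Sum of completion times = 109
Average completion time = 109/6 = 18.1667

18.1667


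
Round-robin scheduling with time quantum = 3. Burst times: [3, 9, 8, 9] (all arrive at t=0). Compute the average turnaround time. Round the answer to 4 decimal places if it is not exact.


Time quantum = 3
Execution trace:
  J1 runs 3 units, time = 3
  J2 runs 3 units, time = 6
  J3 runs 3 units, time = 9
  J4 runs 3 units, time = 12
  J2 runs 3 units, time = 15
  J3 runs 3 units, time = 18
  J4 runs 3 units, time = 21
  J2 runs 3 units, time = 24
  J3 runs 2 units, time = 26
  J4 runs 3 units, time = 29
Finish times: [3, 24, 26, 29]
Average turnaround = 82/4 = 20.5

20.5


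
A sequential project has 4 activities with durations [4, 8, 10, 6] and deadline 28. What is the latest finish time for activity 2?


LF(activity 2) = deadline - sum of successor durations
Successors: activities 3 through 4 with durations [10, 6]
Sum of successor durations = 16
LF = 28 - 16 = 12

12


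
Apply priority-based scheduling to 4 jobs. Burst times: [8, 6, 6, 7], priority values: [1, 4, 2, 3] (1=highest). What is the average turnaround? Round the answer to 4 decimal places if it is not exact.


Sort by priority (ascending = highest first):
Order: [(1, 8), (2, 6), (3, 7), (4, 6)]
Completion times:
  Priority 1, burst=8, C=8
  Priority 2, burst=6, C=14
  Priority 3, burst=7, C=21
  Priority 4, burst=6, C=27
Average turnaround = 70/4 = 17.5

17.5


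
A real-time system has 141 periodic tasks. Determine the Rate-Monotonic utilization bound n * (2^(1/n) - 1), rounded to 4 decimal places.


Compute 2^(1/141) = 1.0049280405
Subtract 1: 1.0049280405 - 1 = 0.0049280405
Multiply by n: 141 * 0.0049280405 = 0.6948537105
Round to 4 dp: 0.6949

0.6949


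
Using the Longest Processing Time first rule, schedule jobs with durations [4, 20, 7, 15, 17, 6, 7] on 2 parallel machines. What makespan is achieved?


Sort jobs in decreasing order (LPT): [20, 17, 15, 7, 7, 6, 4]
Assign each job to the least loaded machine:
  Machine 1: jobs [20, 7, 7, 4], load = 38
  Machine 2: jobs [17, 15, 6], load = 38
Makespan = max load = 38

38


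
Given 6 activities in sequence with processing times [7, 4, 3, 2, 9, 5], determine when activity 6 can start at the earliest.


Activity 6 starts after activities 1 through 5 complete.
Predecessor durations: [7, 4, 3, 2, 9]
ES = 7 + 4 + 3 + 2 + 9 = 25

25


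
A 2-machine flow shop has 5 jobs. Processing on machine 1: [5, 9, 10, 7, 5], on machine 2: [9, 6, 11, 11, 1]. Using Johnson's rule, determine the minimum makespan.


Apply Johnson's rule:
  Group 1 (a <= b): [(1, 5, 9), (4, 7, 11), (3, 10, 11)]
  Group 2 (a > b): [(2, 9, 6), (5, 5, 1)]
Optimal job order: [1, 4, 3, 2, 5]
Schedule:
  Job 1: M1 done at 5, M2 done at 14
  Job 4: M1 done at 12, M2 done at 25
  Job 3: M1 done at 22, M2 done at 36
  Job 2: M1 done at 31, M2 done at 42
  Job 5: M1 done at 36, M2 done at 43
Makespan = 43

43


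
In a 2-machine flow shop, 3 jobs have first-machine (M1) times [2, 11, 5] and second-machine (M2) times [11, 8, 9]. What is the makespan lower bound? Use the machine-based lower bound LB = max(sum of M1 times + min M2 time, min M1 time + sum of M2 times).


LB1 = sum(M1 times) + min(M2 times) = 18 + 8 = 26
LB2 = min(M1 times) + sum(M2 times) = 2 + 28 = 30
Lower bound = max(LB1, LB2) = max(26, 30) = 30

30


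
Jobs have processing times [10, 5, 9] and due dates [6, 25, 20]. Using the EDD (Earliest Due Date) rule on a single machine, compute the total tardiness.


Sort by due date (EDD order): [(10, 6), (9, 20), (5, 25)]
Compute completion times and tardiness:
  Job 1: p=10, d=6, C=10, tardiness=max(0,10-6)=4
  Job 2: p=9, d=20, C=19, tardiness=max(0,19-20)=0
  Job 3: p=5, d=25, C=24, tardiness=max(0,24-25)=0
Total tardiness = 4

4


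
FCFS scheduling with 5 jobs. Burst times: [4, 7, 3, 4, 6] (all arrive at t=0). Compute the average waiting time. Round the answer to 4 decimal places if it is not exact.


FCFS order (as given): [4, 7, 3, 4, 6]
Waiting times:
  Job 1: wait = 0
  Job 2: wait = 4
  Job 3: wait = 11
  Job 4: wait = 14
  Job 5: wait = 18
Sum of waiting times = 47
Average waiting time = 47/5 = 9.4

9.4


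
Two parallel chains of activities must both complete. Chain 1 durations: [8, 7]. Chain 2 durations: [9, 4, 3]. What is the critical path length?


Path A total = 8 + 7 = 15
Path B total = 9 + 4 + 3 = 16
Critical path = longest path = max(15, 16) = 16

16


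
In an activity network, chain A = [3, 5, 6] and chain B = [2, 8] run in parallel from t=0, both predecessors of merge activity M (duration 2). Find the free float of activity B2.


ES(B2) = sum of predecessors on chain B = 2
EF(B2) = ES + duration = 2 + 8 = 10
Successor of B2 is M. ES(M) = max(sum(A), sum(B)) = max(14, 10) = 14
Free float = ES(successor) - EF(current) = 14 - 10 = 4

4


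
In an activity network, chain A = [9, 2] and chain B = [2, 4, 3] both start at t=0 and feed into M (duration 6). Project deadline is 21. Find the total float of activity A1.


Forward pass: ES(A1) = sum of predecessors on chain A = 0
EF = ES + duration = 0 + 9 = 9
Backward pass: LF(M) = deadline = 21; LS(M) = 21 - 6 = 15
LF(A1) = LS(M) - sum(successors on chain A) = 15 - 2 = 13
LS = LF - duration = 13 - 9 = 4
Total float = LS - ES = 4 - 0 = 4

4


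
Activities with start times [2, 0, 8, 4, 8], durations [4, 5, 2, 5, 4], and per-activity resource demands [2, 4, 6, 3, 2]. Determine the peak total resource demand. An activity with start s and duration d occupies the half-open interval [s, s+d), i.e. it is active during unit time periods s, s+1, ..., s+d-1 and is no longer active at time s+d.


Each activity i is active on [start_i, start_i + duration_i).
Compute total resource usage per time slot:
  t=0: active resources = [4], total = 4
  t=1: active resources = [4], total = 4
  t=2: active resources = [2, 4], total = 6
  t=3: active resources = [2, 4], total = 6
  t=4: active resources = [2, 4, 3], total = 9
  t=5: active resources = [2, 3], total = 5
  t=6: active resources = [3], total = 3
  t=7: active resources = [3], total = 3
  t=8: active resources = [6, 3, 2], total = 11
  t=9: active resources = [6, 2], total = 8
  t=10: active resources = [2], total = 2
  t=11: active resources = [2], total = 2
Peak resource demand = 11

11


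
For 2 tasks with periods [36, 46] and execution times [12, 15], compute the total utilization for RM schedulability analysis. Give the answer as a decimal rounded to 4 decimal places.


Compute individual utilizations (exact fractions):
  Task 1: C/T = 12/36 = 1/3 (approx. 0.3333)
  Task 2: C/T = 15/46 (approx. 0.3261)
Total utilization U = 1/3 + 15/46 = 91/138
Rounded to 4 decimal places: U = 0.6594
RM (Liu & Layland) bound for 2 tasks = 0.828427; compare with U = 91/138 (approx. 0.659420)
U <= bound, so schedulable by RM sufficient condition.

0.6594


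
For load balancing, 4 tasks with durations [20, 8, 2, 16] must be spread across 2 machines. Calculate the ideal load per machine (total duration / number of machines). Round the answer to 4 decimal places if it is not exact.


Total processing time = 20 + 8 + 2 + 16 = 46
Number of machines = 2
Ideal balanced load = 46 / 2 = 23.0

23.0


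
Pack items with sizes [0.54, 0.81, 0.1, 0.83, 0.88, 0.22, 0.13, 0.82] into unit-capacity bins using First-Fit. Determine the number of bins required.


Place items sequentially using First-Fit:
  Item 0.54 -> new Bin 1
  Item 0.81 -> new Bin 2
  Item 0.1 -> Bin 1 (now 0.64)
  Item 0.83 -> new Bin 3
  Item 0.88 -> new Bin 4
  Item 0.22 -> Bin 1 (now 0.86)
  Item 0.13 -> Bin 1 (now 0.99)
  Item 0.82 -> new Bin 5
Total bins used = 5

5


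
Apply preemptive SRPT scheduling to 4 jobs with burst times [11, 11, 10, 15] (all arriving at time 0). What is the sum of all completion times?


Since all jobs arrive at t=0, SRPT equals SPT ordering.
SPT order: [10, 11, 11, 15]
Completion times:
  Job 1: p=10, C=10
  Job 2: p=11, C=21
  Job 3: p=11, C=32
  Job 4: p=15, C=47
Total completion time = 10 + 21 + 32 + 47 = 110

110


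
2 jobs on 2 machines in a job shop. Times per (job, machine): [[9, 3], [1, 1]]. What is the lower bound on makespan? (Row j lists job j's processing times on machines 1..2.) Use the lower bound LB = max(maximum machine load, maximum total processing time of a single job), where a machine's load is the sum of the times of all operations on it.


Machine loads:
  Machine 1: 9 + 1 = 10
  Machine 2: 3 + 1 = 4
Max machine load = 10
Job totals:
  Job 1: 12
  Job 2: 2
Max job total = 12
Lower bound = max(10, 12) = 12

12


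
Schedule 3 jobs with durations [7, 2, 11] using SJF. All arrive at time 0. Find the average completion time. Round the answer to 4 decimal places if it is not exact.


SJF order (ascending): [2, 7, 11]
Completion times:
  Job 1: burst=2, C=2
  Job 2: burst=7, C=9
  Job 3: burst=11, C=20
Average completion = 31/3 = 10.3333

10.3333


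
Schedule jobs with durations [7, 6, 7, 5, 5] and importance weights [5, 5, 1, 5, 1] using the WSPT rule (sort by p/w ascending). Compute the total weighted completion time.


Compute p/w ratios and sort ascending (WSPT): [(5, 5), (6, 5), (7, 5), (5, 1), (7, 1)]
Compute weighted completion times:
  Job (p=5,w=5): C=5, w*C=5*5=25
  Job (p=6,w=5): C=11, w*C=5*11=55
  Job (p=7,w=5): C=18, w*C=5*18=90
  Job (p=5,w=1): C=23, w*C=1*23=23
  Job (p=7,w=1): C=30, w*C=1*30=30
Total weighted completion time = 223

223


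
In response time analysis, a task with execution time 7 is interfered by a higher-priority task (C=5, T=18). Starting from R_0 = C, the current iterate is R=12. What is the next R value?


R_next = C + ceil(R_prev / T_hp) * C_hp
ceil(12 / 18) = ceil(0.6667) = 1
Interference = 1 * 5 = 5
R_next = 7 + 5 = 12
R_next = R_prev, so the iteration has converged (response time = 12).

12


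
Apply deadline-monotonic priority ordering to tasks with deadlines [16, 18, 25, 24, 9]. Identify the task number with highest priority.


Sort tasks by relative deadline (ascending):
  Task 5: deadline = 9
  Task 1: deadline = 16
  Task 2: deadline = 18
  Task 4: deadline = 24
  Task 3: deadline = 25
Priority order (highest first): [5, 1, 2, 4, 3]
Highest priority task = 5

5


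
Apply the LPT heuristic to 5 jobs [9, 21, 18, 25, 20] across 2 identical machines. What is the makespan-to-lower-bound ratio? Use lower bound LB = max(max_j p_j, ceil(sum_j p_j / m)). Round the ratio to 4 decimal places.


LPT order: [25, 21, 20, 18, 9]
Machine loads after assignment: [43, 50]
LPT makespan = 50
Lower bound = max(max_job, ceil(total/2)) = max(25, 47) = 47
Ratio = 50 / 47 = 1.0638

1.0638


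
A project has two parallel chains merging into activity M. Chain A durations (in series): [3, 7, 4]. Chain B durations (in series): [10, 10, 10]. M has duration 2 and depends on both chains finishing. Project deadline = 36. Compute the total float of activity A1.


Forward pass: ES(A1) = sum of predecessors on chain A = 0
EF = ES + duration = 0 + 3 = 3
Backward pass: LF(M) = deadline = 36; LS(M) = 36 - 2 = 34
LF(A1) = LS(M) - sum(successors on chain A) = 34 - 11 = 23
LS = LF - duration = 23 - 3 = 20
Total float = LS - ES = 20 - 0 = 20

20


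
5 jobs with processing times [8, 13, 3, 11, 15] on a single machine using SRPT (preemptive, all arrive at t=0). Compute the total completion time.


Since all jobs arrive at t=0, SRPT equals SPT ordering.
SPT order: [3, 8, 11, 13, 15]
Completion times:
  Job 1: p=3, C=3
  Job 2: p=8, C=11
  Job 3: p=11, C=22
  Job 4: p=13, C=35
  Job 5: p=15, C=50
Total completion time = 3 + 11 + 22 + 35 + 50 = 121

121


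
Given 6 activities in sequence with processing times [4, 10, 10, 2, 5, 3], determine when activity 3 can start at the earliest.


Activity 3 starts after activities 1 through 2 complete.
Predecessor durations: [4, 10]
ES = 4 + 10 = 14

14


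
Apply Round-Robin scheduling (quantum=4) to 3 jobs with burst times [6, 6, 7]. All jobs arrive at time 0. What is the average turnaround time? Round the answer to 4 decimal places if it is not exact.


Time quantum = 4
Execution trace:
  J1 runs 4 units, time = 4
  J2 runs 4 units, time = 8
  J3 runs 4 units, time = 12
  J1 runs 2 units, time = 14
  J2 runs 2 units, time = 16
  J3 runs 3 units, time = 19
Finish times: [14, 16, 19]
Average turnaround = 49/3 = 16.3333

16.3333


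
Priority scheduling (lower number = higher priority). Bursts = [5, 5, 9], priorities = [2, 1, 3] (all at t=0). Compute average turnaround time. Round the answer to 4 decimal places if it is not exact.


Sort by priority (ascending = highest first):
Order: [(1, 5), (2, 5), (3, 9)]
Completion times:
  Priority 1, burst=5, C=5
  Priority 2, burst=5, C=10
  Priority 3, burst=9, C=19
Average turnaround = 34/3 = 11.3333

11.3333


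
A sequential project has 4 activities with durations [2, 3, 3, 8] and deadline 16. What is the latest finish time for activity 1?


LF(activity 1) = deadline - sum of successor durations
Successors: activities 2 through 4 with durations [3, 3, 8]
Sum of successor durations = 14
LF = 16 - 14 = 2

2


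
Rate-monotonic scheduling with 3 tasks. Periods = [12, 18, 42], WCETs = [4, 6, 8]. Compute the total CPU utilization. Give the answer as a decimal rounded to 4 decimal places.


Compute individual utilizations (exact fractions):
  Task 1: C/T = 4/12 = 1/3 (approx. 0.3333)
  Task 2: C/T = 6/18 = 1/3 (approx. 0.3333)
  Task 3: C/T = 8/42 = 4/21 (approx. 0.1905)
Total utilization U = 1/3 + 1/3 + 4/21 = 6/7
Rounded to 4 decimal places: U = 0.8571
RM (Liu & Layland) bound for 3 tasks = 0.779763; compare with U = 6/7 (approx. 0.857143)
bound < U <= 1, so the RM sufficient condition is not met (inconclusive; an exact test such as response-time analysis is needed).

0.8571


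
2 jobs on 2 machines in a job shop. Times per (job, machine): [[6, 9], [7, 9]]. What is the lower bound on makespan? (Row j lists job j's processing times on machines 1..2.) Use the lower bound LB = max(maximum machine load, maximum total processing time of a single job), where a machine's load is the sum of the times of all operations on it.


Machine loads:
  Machine 1: 6 + 7 = 13
  Machine 2: 9 + 9 = 18
Max machine load = 18
Job totals:
  Job 1: 15
  Job 2: 16
Max job total = 16
Lower bound = max(18, 16) = 18

18


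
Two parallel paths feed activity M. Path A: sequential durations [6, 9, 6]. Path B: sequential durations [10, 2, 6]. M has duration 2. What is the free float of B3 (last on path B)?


ES(B3) = sum of predecessors on chain B = 12
EF(B3) = ES + duration = 12 + 6 = 18
Successor of B3 is M. ES(M) = max(sum(A), sum(B)) = max(21, 18) = 21
Free float = ES(successor) - EF(current) = 21 - 18 = 3

3


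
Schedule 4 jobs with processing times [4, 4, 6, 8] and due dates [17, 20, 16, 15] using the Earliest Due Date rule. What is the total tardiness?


Sort by due date (EDD order): [(8, 15), (6, 16), (4, 17), (4, 20)]
Compute completion times and tardiness:
  Job 1: p=8, d=15, C=8, tardiness=max(0,8-15)=0
  Job 2: p=6, d=16, C=14, tardiness=max(0,14-16)=0
  Job 3: p=4, d=17, C=18, tardiness=max(0,18-17)=1
  Job 4: p=4, d=20, C=22, tardiness=max(0,22-20)=2
Total tardiness = 3

3


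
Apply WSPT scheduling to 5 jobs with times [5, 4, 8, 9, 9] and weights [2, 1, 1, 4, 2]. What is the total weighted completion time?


Compute p/w ratios and sort ascending (WSPT): [(9, 4), (5, 2), (4, 1), (9, 2), (8, 1)]
Compute weighted completion times:
  Job (p=9,w=4): C=9, w*C=4*9=36
  Job (p=5,w=2): C=14, w*C=2*14=28
  Job (p=4,w=1): C=18, w*C=1*18=18
  Job (p=9,w=2): C=27, w*C=2*27=54
  Job (p=8,w=1): C=35, w*C=1*35=35
Total weighted completion time = 171

171


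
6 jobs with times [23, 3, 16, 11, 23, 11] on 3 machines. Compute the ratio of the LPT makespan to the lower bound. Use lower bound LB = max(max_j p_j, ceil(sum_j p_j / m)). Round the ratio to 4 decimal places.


LPT order: [23, 23, 16, 11, 11, 3]
Machine loads after assignment: [34, 26, 27]
LPT makespan = 34
Lower bound = max(max_job, ceil(total/3)) = max(23, 29) = 29
Ratio = 34 / 29 = 1.1724

1.1724


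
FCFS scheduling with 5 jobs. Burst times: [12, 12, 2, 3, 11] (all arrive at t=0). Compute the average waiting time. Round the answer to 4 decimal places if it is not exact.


FCFS order (as given): [12, 12, 2, 3, 11]
Waiting times:
  Job 1: wait = 0
  Job 2: wait = 12
  Job 3: wait = 24
  Job 4: wait = 26
  Job 5: wait = 29
Sum of waiting times = 91
Average waiting time = 91/5 = 18.2

18.2


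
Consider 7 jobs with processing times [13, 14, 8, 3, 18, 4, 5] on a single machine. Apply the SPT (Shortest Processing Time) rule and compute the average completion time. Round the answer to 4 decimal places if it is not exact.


Sort jobs by processing time (SPT order): [3, 4, 5, 8, 13, 14, 18]
Compute completion times sequentially:
  Job 1: processing = 3, completes at 3
  Job 2: processing = 4, completes at 7
  Job 3: processing = 5, completes at 12
  Job 4: processing = 8, completes at 20
  Job 5: processing = 13, completes at 33
  Job 6: processing = 14, completes at 47
  Job 7: processing = 18, completes at 65
Sum of completion times = 187
Average completion time = 187/7 = 26.7143

26.7143


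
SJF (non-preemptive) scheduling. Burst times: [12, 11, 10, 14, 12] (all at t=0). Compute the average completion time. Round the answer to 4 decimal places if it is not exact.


SJF order (ascending): [10, 11, 12, 12, 14]
Completion times:
  Job 1: burst=10, C=10
  Job 2: burst=11, C=21
  Job 3: burst=12, C=33
  Job 4: burst=12, C=45
  Job 5: burst=14, C=59
Average completion = 168/5 = 33.6

33.6


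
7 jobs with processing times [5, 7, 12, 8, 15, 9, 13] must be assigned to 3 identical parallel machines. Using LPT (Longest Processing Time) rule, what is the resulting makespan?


Sort jobs in decreasing order (LPT): [15, 13, 12, 9, 8, 7, 5]
Assign each job to the least loaded machine:
  Machine 1: jobs [15, 7], load = 22
  Machine 2: jobs [13, 8, 5], load = 26
  Machine 3: jobs [12, 9], load = 21
Makespan = max load = 26

26


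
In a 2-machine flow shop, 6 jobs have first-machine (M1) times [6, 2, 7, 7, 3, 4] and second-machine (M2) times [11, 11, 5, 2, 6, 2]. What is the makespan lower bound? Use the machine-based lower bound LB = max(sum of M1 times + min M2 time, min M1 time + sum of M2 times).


LB1 = sum(M1 times) + min(M2 times) = 29 + 2 = 31
LB2 = min(M1 times) + sum(M2 times) = 2 + 37 = 39
Lower bound = max(LB1, LB2) = max(31, 39) = 39

39


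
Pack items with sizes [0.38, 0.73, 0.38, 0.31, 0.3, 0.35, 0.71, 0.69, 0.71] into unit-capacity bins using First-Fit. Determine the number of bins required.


Place items sequentially using First-Fit:
  Item 0.38 -> new Bin 1
  Item 0.73 -> new Bin 2
  Item 0.38 -> Bin 1 (now 0.76)
  Item 0.31 -> new Bin 3
  Item 0.3 -> Bin 3 (now 0.61)
  Item 0.35 -> Bin 3 (now 0.96)
  Item 0.71 -> new Bin 4
  Item 0.69 -> new Bin 5
  Item 0.71 -> new Bin 6
Total bins used = 6

6


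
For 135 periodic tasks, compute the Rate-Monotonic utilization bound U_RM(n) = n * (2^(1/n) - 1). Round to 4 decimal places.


Compute 2^(1/135) = 1.0051476273
Subtract 1: 1.0051476273 - 1 = 0.0051476273
Multiply by n: 135 * 0.0051476273 = 0.6949296855
Round to 4 dp: 0.6949

0.6949


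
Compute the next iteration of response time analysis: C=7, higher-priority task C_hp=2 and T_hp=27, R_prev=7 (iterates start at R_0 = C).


R_next = C + ceil(R_prev / T_hp) * C_hp
ceil(7 / 27) = ceil(0.2593) = 1
Interference = 1 * 2 = 2
R_next = 7 + 2 = 9

9


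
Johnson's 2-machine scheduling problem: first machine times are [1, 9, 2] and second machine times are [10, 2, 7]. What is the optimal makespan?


Apply Johnson's rule:
  Group 1 (a <= b): [(1, 1, 10), (3, 2, 7)]
  Group 2 (a > b): [(2, 9, 2)]
Optimal job order: [1, 3, 2]
Schedule:
  Job 1: M1 done at 1, M2 done at 11
  Job 3: M1 done at 3, M2 done at 18
  Job 2: M1 done at 12, M2 done at 20
Makespan = 20

20


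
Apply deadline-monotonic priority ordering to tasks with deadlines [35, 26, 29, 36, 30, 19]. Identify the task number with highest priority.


Sort tasks by relative deadline (ascending):
  Task 6: deadline = 19
  Task 2: deadline = 26
  Task 3: deadline = 29
  Task 5: deadline = 30
  Task 1: deadline = 35
  Task 4: deadline = 36
Priority order (highest first): [6, 2, 3, 5, 1, 4]
Highest priority task = 6

6


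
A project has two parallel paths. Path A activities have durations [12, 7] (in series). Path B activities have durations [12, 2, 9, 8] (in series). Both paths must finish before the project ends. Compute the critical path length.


Path A total = 12 + 7 = 19
Path B total = 12 + 2 + 9 + 8 = 31
Critical path = longest path = max(19, 31) = 31

31


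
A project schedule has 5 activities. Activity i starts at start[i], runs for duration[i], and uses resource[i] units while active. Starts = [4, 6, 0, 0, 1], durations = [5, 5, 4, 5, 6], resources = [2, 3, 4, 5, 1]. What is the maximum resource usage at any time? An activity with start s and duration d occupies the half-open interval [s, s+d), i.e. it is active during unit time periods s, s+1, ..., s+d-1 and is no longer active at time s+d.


Each activity i is active on [start_i, start_i + duration_i).
Compute total resource usage per time slot:
  t=0: active resources = [4, 5], total = 9
  t=1: active resources = [4, 5, 1], total = 10
  t=2: active resources = [4, 5, 1], total = 10
  t=3: active resources = [4, 5, 1], total = 10
  t=4: active resources = [2, 5, 1], total = 8
  t=5: active resources = [2, 1], total = 3
  t=6: active resources = [2, 3, 1], total = 6
  t=7: active resources = [2, 3], total = 5
  t=8: active resources = [2, 3], total = 5
  t=9: active resources = [3], total = 3
  t=10: active resources = [3], total = 3
Peak resource demand = 10

10


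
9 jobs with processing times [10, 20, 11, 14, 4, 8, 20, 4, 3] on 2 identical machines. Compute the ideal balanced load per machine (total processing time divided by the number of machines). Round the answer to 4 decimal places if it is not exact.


Total processing time = 10 + 20 + 11 + 14 + 4 + 8 + 20 + 4 + 3 = 94
Number of machines = 2
Ideal balanced load = 94 / 2 = 47.0

47.0


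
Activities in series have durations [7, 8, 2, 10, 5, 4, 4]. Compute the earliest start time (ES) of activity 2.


Activity 2 starts after activities 1 through 1 complete.
Predecessor durations: [7]
ES = 7 = 7

7


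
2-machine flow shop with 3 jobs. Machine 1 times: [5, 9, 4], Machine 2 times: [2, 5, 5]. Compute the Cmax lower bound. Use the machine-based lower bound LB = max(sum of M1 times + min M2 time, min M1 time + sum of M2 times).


LB1 = sum(M1 times) + min(M2 times) = 18 + 2 = 20
LB2 = min(M1 times) + sum(M2 times) = 4 + 12 = 16
Lower bound = max(LB1, LB2) = max(20, 16) = 20

20


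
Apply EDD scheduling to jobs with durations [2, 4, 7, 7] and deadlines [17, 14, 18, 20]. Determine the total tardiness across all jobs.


Sort by due date (EDD order): [(4, 14), (2, 17), (7, 18), (7, 20)]
Compute completion times and tardiness:
  Job 1: p=4, d=14, C=4, tardiness=max(0,4-14)=0
  Job 2: p=2, d=17, C=6, tardiness=max(0,6-17)=0
  Job 3: p=7, d=18, C=13, tardiness=max(0,13-18)=0
  Job 4: p=7, d=20, C=20, tardiness=max(0,20-20)=0
Total tardiness = 0

0


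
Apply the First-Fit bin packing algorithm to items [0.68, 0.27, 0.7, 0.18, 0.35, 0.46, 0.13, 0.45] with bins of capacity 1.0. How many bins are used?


Place items sequentially using First-Fit:
  Item 0.68 -> new Bin 1
  Item 0.27 -> Bin 1 (now 0.95)
  Item 0.7 -> new Bin 2
  Item 0.18 -> Bin 2 (now 0.88)
  Item 0.35 -> new Bin 3
  Item 0.46 -> Bin 3 (now 0.81)
  Item 0.13 -> Bin 3 (now 0.94)
  Item 0.45 -> new Bin 4
Total bins used = 4

4
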